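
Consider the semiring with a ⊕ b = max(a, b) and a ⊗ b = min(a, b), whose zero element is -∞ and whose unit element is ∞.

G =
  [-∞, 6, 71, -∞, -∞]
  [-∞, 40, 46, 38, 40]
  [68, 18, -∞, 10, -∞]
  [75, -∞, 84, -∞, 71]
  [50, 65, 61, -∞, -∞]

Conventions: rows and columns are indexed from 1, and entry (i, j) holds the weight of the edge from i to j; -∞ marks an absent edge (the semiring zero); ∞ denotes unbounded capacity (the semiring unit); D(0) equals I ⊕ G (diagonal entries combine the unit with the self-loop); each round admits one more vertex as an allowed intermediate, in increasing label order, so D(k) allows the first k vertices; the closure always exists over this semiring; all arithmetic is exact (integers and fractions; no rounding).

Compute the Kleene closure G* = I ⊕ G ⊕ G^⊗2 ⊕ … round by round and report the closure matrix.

D(0):
  [∞, 6, 71, -∞, -∞]
  [-∞, ∞, 46, 38, 40]
  [68, 18, ∞, 10, -∞]
  [75, -∞, 84, ∞, 71]
  [50, 65, 61, -∞, ∞]
D(1):
  [∞, 6, 71, -∞, -∞]
  [-∞, ∞, 46, 38, 40]
  [68, 18, ∞, 10, -∞]
  [75, 6, 84, ∞, 71]
  [50, 65, 61, -∞, ∞]
D(2):
  [∞, 6, 71, 6, 6]
  [-∞, ∞, 46, 38, 40]
  [68, 18, ∞, 18, 18]
  [75, 6, 84, ∞, 71]
  [50, 65, 61, 38, ∞]
D(3):
  [∞, 18, 71, 18, 18]
  [46, ∞, 46, 38, 40]
  [68, 18, ∞, 18, 18]
  [75, 18, 84, ∞, 71]
  [61, 65, 61, 38, ∞]
D(4):
  [∞, 18, 71, 18, 18]
  [46, ∞, 46, 38, 40]
  [68, 18, ∞, 18, 18]
  [75, 18, 84, ∞, 71]
  [61, 65, 61, 38, ∞]
D(5):
  [∞, 18, 71, 18, 18]
  [46, ∞, 46, 38, 40]
  [68, 18, ∞, 18, 18]
  [75, 65, 84, ∞, 71]
  [61, 65, 61, 38, ∞]
Answer: G* = [[∞, 18, 71, 18, 18], [46, ∞, 46, 38, 40], [68, 18, ∞, 18, 18], [75, 65, 84, ∞, 71], [61, 65, 61, 38, ∞]]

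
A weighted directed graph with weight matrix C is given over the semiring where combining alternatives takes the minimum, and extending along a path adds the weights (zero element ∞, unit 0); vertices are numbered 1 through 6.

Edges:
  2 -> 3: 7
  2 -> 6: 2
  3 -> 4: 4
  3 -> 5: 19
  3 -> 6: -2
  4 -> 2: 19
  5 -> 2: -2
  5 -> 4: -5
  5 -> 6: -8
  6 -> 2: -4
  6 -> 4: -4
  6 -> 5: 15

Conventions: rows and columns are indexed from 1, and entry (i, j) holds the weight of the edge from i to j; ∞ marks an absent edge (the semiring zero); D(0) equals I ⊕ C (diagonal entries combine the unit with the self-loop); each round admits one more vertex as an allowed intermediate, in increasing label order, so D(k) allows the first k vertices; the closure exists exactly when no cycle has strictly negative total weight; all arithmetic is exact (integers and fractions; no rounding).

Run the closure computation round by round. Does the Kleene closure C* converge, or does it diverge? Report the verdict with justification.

D(0):
  [0, ∞, ∞, ∞, ∞, ∞]
  [∞, 0, 7, ∞, ∞, 2]
  [∞, ∞, 0, 4, 19, -2]
  [∞, 19, ∞, 0, ∞, ∞]
  [∞, -2, ∞, -5, 0, -8]
  [∞, -4, ∞, -4, 15, 0]
D(1):
  [0, ∞, ∞, ∞, ∞, ∞]
  [∞, 0, 7, ∞, ∞, 2]
  [∞, ∞, 0, 4, 19, -2]
  [∞, 19, ∞, 0, ∞, ∞]
  [∞, -2, ∞, -5, 0, -8]
  [∞, -4, ∞, -4, 15, 0]
Detection: at round 2, diagonal entry (6, 6) turns strictly negative.
Key observation: the cycle 6->2->6 has total weight (-4) + 2, which is strictly negative.
Answer: DIVERGES — negative cycle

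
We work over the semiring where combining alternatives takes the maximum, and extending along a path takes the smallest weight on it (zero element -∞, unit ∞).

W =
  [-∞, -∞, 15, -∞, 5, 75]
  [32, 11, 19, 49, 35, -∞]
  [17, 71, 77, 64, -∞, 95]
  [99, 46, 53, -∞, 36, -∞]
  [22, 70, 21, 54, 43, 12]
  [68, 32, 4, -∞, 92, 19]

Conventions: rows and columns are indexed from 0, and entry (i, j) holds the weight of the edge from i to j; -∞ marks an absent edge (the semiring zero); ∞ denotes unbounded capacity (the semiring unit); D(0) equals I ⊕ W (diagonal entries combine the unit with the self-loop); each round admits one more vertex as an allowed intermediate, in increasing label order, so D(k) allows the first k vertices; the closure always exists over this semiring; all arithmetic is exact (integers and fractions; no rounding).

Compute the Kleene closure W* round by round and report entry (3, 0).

D(0):
  [∞, -∞, 15, -∞, 5, 75]
  [32, ∞, 19, 49, 35, -∞]
  [17, 71, ∞, 64, -∞, 95]
  [99, 46, 53, ∞, 36, -∞]
  [22, 70, 21, 54, ∞, 12]
  [68, 32, 4, -∞, 92, ∞]
D(1):
  [∞, -∞, 15, -∞, 5, 75]
  [32, ∞, 19, 49, 35, 32]
  [17, 71, ∞, 64, 5, 95]
  [99, 46, 53, ∞, 36, 75]
  [22, 70, 21, 54, ∞, 22]
  [68, 32, 15, -∞, 92, ∞]
D(2):
  [∞, -∞, 15, -∞, 5, 75]
  [32, ∞, 19, 49, 35, 32]
  [32, 71, ∞, 64, 35, 95]
  [99, 46, 53, ∞, 36, 75]
  [32, 70, 21, 54, ∞, 32]
  [68, 32, 19, 32, 92, ∞]
D(3):
  [∞, 15, 15, 15, 15, 75]
  [32, ∞, 19, 49, 35, 32]
  [32, 71, ∞, 64, 35, 95]
  [99, 53, 53, ∞, 36, 75]
  [32, 70, 21, 54, ∞, 32]
  [68, 32, 19, 32, 92, ∞]
D(4):
  [∞, 15, 15, 15, 15, 75]
  [49, ∞, 49, 49, 36, 49]
  [64, 71, ∞, 64, 36, 95]
  [99, 53, 53, ∞, 36, 75]
  [54, 70, 53, 54, ∞, 54]
  [68, 32, 32, 32, 92, ∞]
D(5):
  [∞, 15, 15, 15, 15, 75]
  [49, ∞, 49, 49, 36, 49]
  [64, 71, ∞, 64, 36, 95]
  [99, 53, 53, ∞, 36, 75]
  [54, 70, 53, 54, ∞, 54]
  [68, 70, 53, 54, 92, ∞]
D(6):
  [∞, 70, 53, 54, 75, 75]
  [49, ∞, 49, 49, 49, 49]
  [68, 71, ∞, 64, 92, 95]
  [99, 70, 53, ∞, 75, 75]
  [54, 70, 53, 54, ∞, 54]
  [68, 70, 53, 54, 92, ∞]
Answer: W*[3][0] = 99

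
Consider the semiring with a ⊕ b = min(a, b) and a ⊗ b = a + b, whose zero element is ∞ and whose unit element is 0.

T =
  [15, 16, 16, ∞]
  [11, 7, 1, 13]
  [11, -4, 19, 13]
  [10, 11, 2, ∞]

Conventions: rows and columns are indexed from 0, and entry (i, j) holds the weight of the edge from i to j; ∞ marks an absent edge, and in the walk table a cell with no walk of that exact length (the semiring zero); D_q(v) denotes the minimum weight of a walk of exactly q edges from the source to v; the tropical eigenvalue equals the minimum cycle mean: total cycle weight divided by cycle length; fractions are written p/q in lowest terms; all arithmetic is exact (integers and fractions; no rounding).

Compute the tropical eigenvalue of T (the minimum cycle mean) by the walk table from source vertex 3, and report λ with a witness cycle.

q=0: [∞, ∞, ∞, 0]
q=1: [10, 11, 2, ∞]
q=2: [13, -2, 12, 15]
q=3: [9, 5, -1, 11]
q=4: [10, -5, 6, 12]
Optimal cycle mean attained by: cycle 1->2->1, total 1 + (-4), length 2.
Answer: λ = -3/2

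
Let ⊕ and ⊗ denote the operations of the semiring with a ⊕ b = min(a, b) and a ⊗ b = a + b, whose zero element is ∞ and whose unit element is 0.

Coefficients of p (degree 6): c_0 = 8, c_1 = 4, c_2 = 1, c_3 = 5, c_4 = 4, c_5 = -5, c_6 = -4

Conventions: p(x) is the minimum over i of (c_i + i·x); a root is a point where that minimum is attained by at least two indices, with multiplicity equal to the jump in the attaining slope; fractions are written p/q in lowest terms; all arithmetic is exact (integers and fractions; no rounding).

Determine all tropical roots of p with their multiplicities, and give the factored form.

hull edge (i=0, c=8) to (i=1, c=4): slope -4, span 1
hull edge (i=1, c=4) to (i=2, c=1): slope -3, span 1
hull edge (i=2, c=1) to (i=5, c=-5): slope -2, span 3
hull edge (i=5, c=-5) to (i=6, c=-4): slope 1, span 1
Factored form: p(x) = -4 ⊗ (x ⊕ (-1)) ⊗ (x ⊕ 2) ⊗ (x ⊕ 2) ⊗ (x ⊕ 2) ⊗ (x ⊕ 3) ⊗ (x ⊕ 4)
Answer: roots = -1 (mult 1), 2 (mult 3), 3 (mult 1), 4 (mult 1)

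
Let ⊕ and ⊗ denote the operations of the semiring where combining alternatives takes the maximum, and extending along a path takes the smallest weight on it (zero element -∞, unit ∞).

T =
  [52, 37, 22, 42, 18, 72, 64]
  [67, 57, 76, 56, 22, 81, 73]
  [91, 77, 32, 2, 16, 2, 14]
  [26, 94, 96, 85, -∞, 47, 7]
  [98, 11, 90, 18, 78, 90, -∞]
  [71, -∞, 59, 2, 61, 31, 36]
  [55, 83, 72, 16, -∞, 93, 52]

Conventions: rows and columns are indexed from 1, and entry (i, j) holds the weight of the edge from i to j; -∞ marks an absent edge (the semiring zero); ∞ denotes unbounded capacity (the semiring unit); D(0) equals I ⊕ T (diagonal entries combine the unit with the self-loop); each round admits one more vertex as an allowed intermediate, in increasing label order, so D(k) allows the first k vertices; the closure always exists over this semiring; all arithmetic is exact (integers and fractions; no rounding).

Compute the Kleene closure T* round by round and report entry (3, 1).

D(0):
  [∞, 37, 22, 42, 18, 72, 64]
  [67, ∞, 76, 56, 22, 81, 73]
  [91, 77, ∞, 2, 16, 2, 14]
  [26, 94, 96, ∞, -∞, 47, 7]
  [98, 11, 90, 18, ∞, 90, -∞]
  [71, -∞, 59, 2, 61, ∞, 36]
  [55, 83, 72, 16, -∞, 93, ∞]
D(1):
  [∞, 37, 22, 42, 18, 72, 64]
  [67, ∞, 76, 56, 22, 81, 73]
  [91, 77, ∞, 42, 18, 72, 64]
  [26, 94, 96, ∞, 18, 47, 26]
  [98, 37, 90, 42, ∞, 90, 64]
  [71, 37, 59, 42, 61, ∞, 64]
  [55, 83, 72, 42, 18, 93, ∞]
D(2):
  [∞, 37, 37, 42, 22, 72, 64]
  [67, ∞, 76, 56, 22, 81, 73]
  [91, 77, ∞, 56, 22, 77, 73]
  [67, 94, 96, ∞, 22, 81, 73]
  [98, 37, 90, 42, ∞, 90, 64]
  [71, 37, 59, 42, 61, ∞, 64]
  [67, 83, 76, 56, 22, 93, ∞]
D(3):
  [∞, 37, 37, 42, 22, 72, 64]
  [76, ∞, 76, 56, 22, 81, 73]
  [91, 77, ∞, 56, 22, 77, 73]
  [91, 94, 96, ∞, 22, 81, 73]
  [98, 77, 90, 56, ∞, 90, 73]
  [71, 59, 59, 56, 61, ∞, 64]
  [76, 83, 76, 56, 22, 93, ∞]
D(4):
  [∞, 42, 42, 42, 22, 72, 64]
  [76, ∞, 76, 56, 22, 81, 73]
  [91, 77, ∞, 56, 22, 77, 73]
  [91, 94, 96, ∞, 22, 81, 73]
  [98, 77, 90, 56, ∞, 90, 73]
  [71, 59, 59, 56, 61, ∞, 64]
  [76, 83, 76, 56, 22, 93, ∞]
D(5):
  [∞, 42, 42, 42, 22, 72, 64]
  [76, ∞, 76, 56, 22, 81, 73]
  [91, 77, ∞, 56, 22, 77, 73]
  [91, 94, 96, ∞, 22, 81, 73]
  [98, 77, 90, 56, ∞, 90, 73]
  [71, 61, 61, 56, 61, ∞, 64]
  [76, 83, 76, 56, 22, 93, ∞]
D(6):
  [∞, 61, 61, 56, 61, 72, 64]
  [76, ∞, 76, 56, 61, 81, 73]
  [91, 77, ∞, 56, 61, 77, 73]
  [91, 94, 96, ∞, 61, 81, 73]
  [98, 77, 90, 56, ∞, 90, 73]
  [71, 61, 61, 56, 61, ∞, 64]
  [76, 83, 76, 56, 61, 93, ∞]
D(7):
  [∞, 64, 64, 56, 61, 72, 64]
  [76, ∞, 76, 56, 61, 81, 73]
  [91, 77, ∞, 56, 61, 77, 73]
  [91, 94, 96, ∞, 61, 81, 73]
  [98, 77, 90, 56, ∞, 90, 73]
  [71, 64, 64, 56, 61, ∞, 64]
  [76, 83, 76, 56, 61, 93, ∞]
Answer: T*[3][1] = 91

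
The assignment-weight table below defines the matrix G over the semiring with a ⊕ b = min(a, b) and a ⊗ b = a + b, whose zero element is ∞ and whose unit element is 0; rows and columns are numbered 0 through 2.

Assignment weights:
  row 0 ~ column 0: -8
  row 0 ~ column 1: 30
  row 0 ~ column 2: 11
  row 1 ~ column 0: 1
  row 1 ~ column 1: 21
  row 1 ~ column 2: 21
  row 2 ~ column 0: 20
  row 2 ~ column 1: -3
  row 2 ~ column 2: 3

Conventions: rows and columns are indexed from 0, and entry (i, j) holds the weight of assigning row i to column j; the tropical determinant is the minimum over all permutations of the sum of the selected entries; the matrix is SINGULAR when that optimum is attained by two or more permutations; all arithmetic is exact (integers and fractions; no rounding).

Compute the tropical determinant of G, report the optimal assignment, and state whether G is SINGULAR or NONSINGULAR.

σ = (0, 1, 2): (-8) + 21 + 3 = 16
σ = (0, 2, 1): (-8) + 21 + (-3) = 10
σ = (1, 0, 2): 30 + 1 + 3 = 34
σ = (1, 2, 0): 30 + 21 + 20 = 71
σ = (2, 0, 1): 11 + 1 + (-3) = 9
σ = (2, 1, 0): 11 + 21 + 20 = 52
Optimal value attained by: σ = (2, 0, 1).
Answer: det⊕(G) = 9; verdict: NONSINGULAR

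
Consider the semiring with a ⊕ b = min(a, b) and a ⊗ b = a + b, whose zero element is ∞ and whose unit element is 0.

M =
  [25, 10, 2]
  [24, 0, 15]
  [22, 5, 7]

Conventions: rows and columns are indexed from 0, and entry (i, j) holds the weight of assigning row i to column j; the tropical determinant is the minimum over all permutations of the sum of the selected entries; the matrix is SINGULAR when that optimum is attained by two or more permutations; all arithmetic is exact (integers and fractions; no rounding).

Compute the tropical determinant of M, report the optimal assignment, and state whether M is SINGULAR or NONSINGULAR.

σ = (0, 1, 2): 25 + 0 + 7 = 32
σ = (0, 2, 1): 25 + 15 + 5 = 45
σ = (1, 0, 2): 10 + 24 + 7 = 41
σ = (1, 2, 0): 10 + 15 + 22 = 47
σ = (2, 0, 1): 2 + 24 + 5 = 31
σ = (2, 1, 0): 2 + 0 + 22 = 24
Optimal value attained by: σ = (2, 1, 0).
Answer: det⊕(M) = 24; verdict: NONSINGULAR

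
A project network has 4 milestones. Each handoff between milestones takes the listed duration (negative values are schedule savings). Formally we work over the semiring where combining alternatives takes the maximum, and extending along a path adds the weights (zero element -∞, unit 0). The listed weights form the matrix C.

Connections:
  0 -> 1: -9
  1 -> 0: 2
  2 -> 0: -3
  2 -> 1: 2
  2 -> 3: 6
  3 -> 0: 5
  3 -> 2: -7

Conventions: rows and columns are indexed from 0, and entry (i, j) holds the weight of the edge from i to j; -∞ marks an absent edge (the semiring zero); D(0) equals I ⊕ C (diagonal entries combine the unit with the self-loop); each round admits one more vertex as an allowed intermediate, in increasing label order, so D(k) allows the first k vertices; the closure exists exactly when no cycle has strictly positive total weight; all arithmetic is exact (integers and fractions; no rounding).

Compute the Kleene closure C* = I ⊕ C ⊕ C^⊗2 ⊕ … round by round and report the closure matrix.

D(0):
  [0, -9, -∞, -∞]
  [2, 0, -∞, -∞]
  [-3, 2, 0, 6]
  [5, -∞, -7, 0]
D(1):
  [0, -9, -∞, -∞]
  [2, 0, -∞, -∞]
  [-3, 2, 0, 6]
  [5, -4, -7, 0]
D(2):
  [0, -9, -∞, -∞]
  [2, 0, -∞, -∞]
  [4, 2, 0, 6]
  [5, -4, -7, 0]
D(3):
  [0, -9, -∞, -∞]
  [2, 0, -∞, -∞]
  [4, 2, 0, 6]
  [5, -4, -7, 0]
D(4):
  [0, -9, -∞, -∞]
  [2, 0, -∞, -∞]
  [11, 2, 0, 6]
  [5, -4, -7, 0]
Answer: C* = [[0, -9, -∞, -∞], [2, 0, -∞, -∞], [11, 2, 0, 6], [5, -4, -7, 0]]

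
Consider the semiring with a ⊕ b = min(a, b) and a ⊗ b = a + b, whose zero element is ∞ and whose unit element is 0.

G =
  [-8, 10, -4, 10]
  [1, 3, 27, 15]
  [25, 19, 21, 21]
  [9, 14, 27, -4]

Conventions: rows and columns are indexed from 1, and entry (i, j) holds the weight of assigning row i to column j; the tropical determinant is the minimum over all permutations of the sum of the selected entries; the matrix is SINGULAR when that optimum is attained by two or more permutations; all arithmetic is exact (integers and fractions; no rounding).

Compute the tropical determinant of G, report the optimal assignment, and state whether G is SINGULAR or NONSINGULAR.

σ = (1, 2, 3, 4): (-8) + 3 + 21 + (-4) = 12
σ = (1, 2, 4, 3): (-8) + 3 + 21 + 27 = 43
σ = (1, 3, 2, 4): (-8) + 27 + 19 + (-4) = 34
σ = (1, 3, 4, 2): (-8) + 27 + 21 + 14 = 54
σ = (1, 4, 2, 3): (-8) + 15 + 19 + 27 = 53
σ = (1, 4, 3, 2): (-8) + 15 + 21 + 14 = 42
σ = (2, 1, 3, 4): 10 + 1 + 21 + (-4) = 28
σ = (2, 1, 4, 3): 10 + 1 + 21 + 27 = 59
σ = (2, 3, 1, 4): 10 + 27 + 25 + (-4) = 58
σ = (2, 3, 4, 1): 10 + 27 + 21 + 9 = 67
σ = (2, 4, 1, 3): 10 + 15 + 25 + 27 = 77
σ = (2, 4, 3, 1): 10 + 15 + 21 + 9 = 55
σ = (3, 1, 2, 4): (-4) + 1 + 19 + (-4) = 12
σ = (3, 1, 4, 2): (-4) + 1 + 21 + 14 = 32
σ = (3, 2, 1, 4): (-4) + 3 + 25 + (-4) = 20
σ = (3, 2, 4, 1): (-4) + 3 + 21 + 9 = 29
σ = (3, 4, 1, 2): (-4) + 15 + 25 + 14 = 50
σ = (3, 4, 2, 1): (-4) + 15 + 19 + 9 = 39
σ = (4, 1, 2, 3): 10 + 1 + 19 + 27 = 57
σ = (4, 1, 3, 2): 10 + 1 + 21 + 14 = 46
σ = (4, 2, 1, 3): 10 + 3 + 25 + 27 = 65
σ = (4, 2, 3, 1): 10 + 3 + 21 + 9 = 43
σ = (4, 3, 1, 2): 10 + 27 + 25 + 14 = 76
σ = (4, 3, 2, 1): 10 + 27 + 19 + 9 = 65
Optimal value attained by: σ = (1, 2, 3, 4).
Answer: det⊕(G) = 12; verdict: SINGULAR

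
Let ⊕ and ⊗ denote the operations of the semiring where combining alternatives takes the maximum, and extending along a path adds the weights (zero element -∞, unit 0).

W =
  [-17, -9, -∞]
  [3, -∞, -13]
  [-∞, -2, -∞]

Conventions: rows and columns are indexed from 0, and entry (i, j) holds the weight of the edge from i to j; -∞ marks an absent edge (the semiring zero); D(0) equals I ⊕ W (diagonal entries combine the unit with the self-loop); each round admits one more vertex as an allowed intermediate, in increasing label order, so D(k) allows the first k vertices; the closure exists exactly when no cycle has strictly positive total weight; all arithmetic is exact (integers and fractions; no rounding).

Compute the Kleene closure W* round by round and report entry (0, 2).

D(0):
  [0, -9, -∞]
  [3, 0, -13]
  [-∞, -2, 0]
D(1):
  [0, -9, -∞]
  [3, 0, -13]
  [-∞, -2, 0]
D(2):
  [0, -9, -22]
  [3, 0, -13]
  [1, -2, 0]
D(3):
  [0, -9, -22]
  [3, 0, -13]
  [1, -2, 0]
Answer: W*[0][2] = -22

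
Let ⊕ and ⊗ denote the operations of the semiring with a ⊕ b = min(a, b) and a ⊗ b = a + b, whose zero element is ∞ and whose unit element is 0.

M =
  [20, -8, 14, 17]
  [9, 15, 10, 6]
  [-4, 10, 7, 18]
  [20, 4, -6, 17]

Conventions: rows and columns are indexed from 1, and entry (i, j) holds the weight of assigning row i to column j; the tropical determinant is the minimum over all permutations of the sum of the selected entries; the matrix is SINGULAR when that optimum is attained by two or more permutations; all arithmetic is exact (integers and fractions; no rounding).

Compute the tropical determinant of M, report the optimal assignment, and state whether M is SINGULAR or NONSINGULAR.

σ = (1, 2, 3, 4): 20 + 15 + 7 + 17 = 59
σ = (1, 2, 4, 3): 20 + 15 + 18 + (-6) = 47
σ = (1, 3, 2, 4): 20 + 10 + 10 + 17 = 57
σ = (1, 3, 4, 2): 20 + 10 + 18 + 4 = 52
σ = (1, 4, 2, 3): 20 + 6 + 10 + (-6) = 30
σ = (1, 4, 3, 2): 20 + 6 + 7 + 4 = 37
σ = (2, 1, 3, 4): (-8) + 9 + 7 + 17 = 25
σ = (2, 1, 4, 3): (-8) + 9 + 18 + (-6) = 13
σ = (2, 3, 1, 4): (-8) + 10 + (-4) + 17 = 15
σ = (2, 3, 4, 1): (-8) + 10 + 18 + 20 = 40
σ = (2, 4, 1, 3): (-8) + 6 + (-4) + (-6) = -12
σ = (2, 4, 3, 1): (-8) + 6 + 7 + 20 = 25
σ = (3, 1, 2, 4): 14 + 9 + 10 + 17 = 50
σ = (3, 1, 4, 2): 14 + 9 + 18 + 4 = 45
σ = (3, 2, 1, 4): 14 + 15 + (-4) + 17 = 42
σ = (3, 2, 4, 1): 14 + 15 + 18 + 20 = 67
σ = (3, 4, 1, 2): 14 + 6 + (-4) + 4 = 20
σ = (3, 4, 2, 1): 14 + 6 + 10 + 20 = 50
σ = (4, 1, 2, 3): 17 + 9 + 10 + (-6) = 30
σ = (4, 1, 3, 2): 17 + 9 + 7 + 4 = 37
σ = (4, 2, 1, 3): 17 + 15 + (-4) + (-6) = 22
σ = (4, 2, 3, 1): 17 + 15 + 7 + 20 = 59
σ = (4, 3, 1, 2): 17 + 10 + (-4) + 4 = 27
σ = (4, 3, 2, 1): 17 + 10 + 10 + 20 = 57
Optimal value attained by: σ = (2, 4, 1, 3).
Answer: det⊕(M) = -12; verdict: NONSINGULAR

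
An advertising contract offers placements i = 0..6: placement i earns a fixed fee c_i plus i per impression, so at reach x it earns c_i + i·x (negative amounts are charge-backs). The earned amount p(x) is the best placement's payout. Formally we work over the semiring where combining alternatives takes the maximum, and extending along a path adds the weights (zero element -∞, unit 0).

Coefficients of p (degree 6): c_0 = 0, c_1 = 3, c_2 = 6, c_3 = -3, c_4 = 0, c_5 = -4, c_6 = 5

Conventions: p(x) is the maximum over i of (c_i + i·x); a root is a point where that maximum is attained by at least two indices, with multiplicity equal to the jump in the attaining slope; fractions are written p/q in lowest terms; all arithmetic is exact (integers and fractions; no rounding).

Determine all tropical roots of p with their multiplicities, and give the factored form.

hull edge (i=0, c=0) to (i=2, c=6): slope 3, span 2
hull edge (i=2, c=6) to (i=6, c=5): slope -1/4, span 4
Factored form: p(x) = 5 ⊗ (x ⊕ (-3)) ⊗ (x ⊕ (-3)) ⊗ (x ⊕ 1/4) ⊗ (x ⊕ 1/4) ⊗ (x ⊕ 1/4) ⊗ (x ⊕ 1/4)
Answer: roots = -3 (mult 2), 1/4 (mult 4)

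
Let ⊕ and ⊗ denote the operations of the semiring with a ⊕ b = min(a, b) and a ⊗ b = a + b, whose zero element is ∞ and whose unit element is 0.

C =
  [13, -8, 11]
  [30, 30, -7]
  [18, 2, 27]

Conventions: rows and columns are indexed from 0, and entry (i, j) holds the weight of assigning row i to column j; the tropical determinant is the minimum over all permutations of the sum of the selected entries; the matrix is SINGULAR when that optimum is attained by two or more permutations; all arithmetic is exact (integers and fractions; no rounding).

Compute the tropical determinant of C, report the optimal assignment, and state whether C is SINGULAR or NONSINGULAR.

σ = (0, 1, 2): 13 + 30 + 27 = 70
σ = (0, 2, 1): 13 + (-7) + 2 = 8
σ = (1, 0, 2): (-8) + 30 + 27 = 49
σ = (1, 2, 0): (-8) + (-7) + 18 = 3
σ = (2, 0, 1): 11 + 30 + 2 = 43
σ = (2, 1, 0): 11 + 30 + 18 = 59
Optimal value attained by: σ = (1, 2, 0).
Answer: det⊕(C) = 3; verdict: NONSINGULAR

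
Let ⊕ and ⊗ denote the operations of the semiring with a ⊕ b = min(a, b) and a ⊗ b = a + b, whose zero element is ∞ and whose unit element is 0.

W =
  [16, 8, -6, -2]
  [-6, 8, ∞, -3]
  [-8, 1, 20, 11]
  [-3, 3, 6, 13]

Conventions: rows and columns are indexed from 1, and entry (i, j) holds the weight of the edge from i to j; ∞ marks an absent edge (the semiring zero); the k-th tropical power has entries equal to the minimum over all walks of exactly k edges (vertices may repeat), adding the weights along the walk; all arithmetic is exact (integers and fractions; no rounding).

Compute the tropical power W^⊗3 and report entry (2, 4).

W^⊗2:
  [-14, -5, 4, 5]
  [-6, 0, -12, -8]
  [-5, 0, -14, -10]
  [-3, 5, -9, -5]
W^⊗3:
  [-11, -6, -20, -16]
  [-20, -11, -12, -8]
  [-22, -13, -11, -7]
  [-17, -8, -9, -5]
Key observation: the optimum is the walk 2->4->1->4, with weight (-3) + (-3) + (-2) = -8.
Optimal value attained by: walk 2->4->1->4.
Answer: (W^⊗3)[2][4] = -8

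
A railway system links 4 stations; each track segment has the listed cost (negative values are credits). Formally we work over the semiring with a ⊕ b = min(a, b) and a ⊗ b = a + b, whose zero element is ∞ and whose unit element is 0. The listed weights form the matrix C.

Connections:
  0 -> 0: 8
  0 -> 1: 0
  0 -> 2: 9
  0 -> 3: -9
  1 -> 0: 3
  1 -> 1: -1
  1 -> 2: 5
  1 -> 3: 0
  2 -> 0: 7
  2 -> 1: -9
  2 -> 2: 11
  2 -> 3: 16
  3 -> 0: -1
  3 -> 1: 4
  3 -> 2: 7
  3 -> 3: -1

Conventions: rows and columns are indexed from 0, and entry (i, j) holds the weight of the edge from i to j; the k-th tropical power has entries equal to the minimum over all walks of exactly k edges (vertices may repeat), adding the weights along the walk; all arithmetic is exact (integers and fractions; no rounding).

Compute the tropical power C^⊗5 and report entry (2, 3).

C^⊗2:
  [-10, -5, -2, -10]
  [-1, -4, 4, -6]
  [-6, -10, -4, -9]
  [-2, -2, 6, -10]
C^⊗3:
  [-11, -11, -3, -19]
  [-7, -5, 1, -10]
  [-10, -13, -5, -15]
  [-11, -6, -3, -11]
C^⊗4:
  [-20, -15, -12, -20]
  [-11, -8, -3, -16]
  [-16, -14, -8, -19]
  [-12, -12, -4, -20]
C^⊗5:
  [-21, -21, -13, -29]
  [-17, -12, -9, -20]
  [-20, -17, -12, -25]
  [-21, -16, -13, -21]
Key observation: the optimum is the walk 2->1->0->3->0->3, with weight (-9) + 3 + (-9) + (-1) + (-9) = -25.
Optimal value attained by: walk 2->1->0->3->0->3.
Answer: (C^⊗5)[2][3] = -25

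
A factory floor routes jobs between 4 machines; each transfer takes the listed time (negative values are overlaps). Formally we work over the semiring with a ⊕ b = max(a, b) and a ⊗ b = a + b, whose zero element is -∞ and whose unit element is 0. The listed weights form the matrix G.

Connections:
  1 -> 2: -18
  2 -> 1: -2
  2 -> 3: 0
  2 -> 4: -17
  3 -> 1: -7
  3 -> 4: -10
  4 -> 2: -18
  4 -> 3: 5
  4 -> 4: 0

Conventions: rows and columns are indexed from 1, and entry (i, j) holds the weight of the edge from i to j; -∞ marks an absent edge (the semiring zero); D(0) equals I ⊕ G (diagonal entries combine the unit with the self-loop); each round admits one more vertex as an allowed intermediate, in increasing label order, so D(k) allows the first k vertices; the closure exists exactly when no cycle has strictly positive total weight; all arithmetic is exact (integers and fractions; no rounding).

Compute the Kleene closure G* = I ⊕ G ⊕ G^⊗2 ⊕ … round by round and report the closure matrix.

D(0):
  [0, -18, -∞, -∞]
  [-2, 0, 0, -17]
  [-7, -∞, 0, -10]
  [-∞, -18, 5, 0]
D(1):
  [0, -18, -∞, -∞]
  [-2, 0, 0, -17]
  [-7, -25, 0, -10]
  [-∞, -18, 5, 0]
D(2):
  [0, -18, -18, -35]
  [-2, 0, 0, -17]
  [-7, -25, 0, -10]
  [-20, -18, 5, 0]
D(3):
  [0, -18, -18, -28]
  [-2, 0, 0, -10]
  [-7, -25, 0, -10]
  [-2, -18, 5, 0]
D(4):
  [0, -18, -18, -28]
  [-2, 0, 0, -10]
  [-7, -25, 0, -10]
  [-2, -18, 5, 0]
Answer: G* = [[0, -18, -18, -28], [-2, 0, 0, -10], [-7, -25, 0, -10], [-2, -18, 5, 0]]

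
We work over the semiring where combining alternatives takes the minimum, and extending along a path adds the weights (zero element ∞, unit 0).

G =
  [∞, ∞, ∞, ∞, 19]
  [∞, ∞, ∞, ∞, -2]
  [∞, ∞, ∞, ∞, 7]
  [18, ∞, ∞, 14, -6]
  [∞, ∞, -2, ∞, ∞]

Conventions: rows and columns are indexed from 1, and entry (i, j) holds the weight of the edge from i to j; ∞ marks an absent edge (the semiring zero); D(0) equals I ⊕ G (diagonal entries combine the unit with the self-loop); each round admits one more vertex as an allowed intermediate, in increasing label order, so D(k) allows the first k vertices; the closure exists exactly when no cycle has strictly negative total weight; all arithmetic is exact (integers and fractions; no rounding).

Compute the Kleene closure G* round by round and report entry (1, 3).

D(0):
  [0, ∞, ∞, ∞, 19]
  [∞, 0, ∞, ∞, -2]
  [∞, ∞, 0, ∞, 7]
  [18, ∞, ∞, 0, -6]
  [∞, ∞, -2, ∞, 0]
D(1):
  [0, ∞, ∞, ∞, 19]
  [∞, 0, ∞, ∞, -2]
  [∞, ∞, 0, ∞, 7]
  [18, ∞, ∞, 0, -6]
  [∞, ∞, -2, ∞, 0]
D(2):
  [0, ∞, ∞, ∞, 19]
  [∞, 0, ∞, ∞, -2]
  [∞, ∞, 0, ∞, 7]
  [18, ∞, ∞, 0, -6]
  [∞, ∞, -2, ∞, 0]
D(3):
  [0, ∞, ∞, ∞, 19]
  [∞, 0, ∞, ∞, -2]
  [∞, ∞, 0, ∞, 7]
  [18, ∞, ∞, 0, -6]
  [∞, ∞, -2, ∞, 0]
D(4):
  [0, ∞, ∞, ∞, 19]
  [∞, 0, ∞, ∞, -2]
  [∞, ∞, 0, ∞, 7]
  [18, ∞, ∞, 0, -6]
  [∞, ∞, -2, ∞, 0]
D(5):
  [0, ∞, 17, ∞, 19]
  [∞, 0, -4, ∞, -2]
  [∞, ∞, 0, ∞, 7]
  [18, ∞, -8, 0, -6]
  [∞, ∞, -2, ∞, 0]
Answer: G*[1][3] = 17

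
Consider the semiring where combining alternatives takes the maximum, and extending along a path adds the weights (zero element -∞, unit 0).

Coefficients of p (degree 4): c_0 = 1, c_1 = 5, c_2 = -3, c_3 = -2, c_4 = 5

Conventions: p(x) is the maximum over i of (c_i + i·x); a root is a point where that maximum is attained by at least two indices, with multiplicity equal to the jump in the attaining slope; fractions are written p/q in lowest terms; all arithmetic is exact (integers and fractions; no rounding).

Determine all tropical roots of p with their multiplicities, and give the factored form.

hull edge (i=0, c=1) to (i=1, c=5): slope 4, span 1
hull edge (i=1, c=5) to (i=4, c=5): slope 0, span 3
Factored form: p(x) = 5 ⊗ (x ⊕ (-4)) ⊗ (x ⊕ 0) ⊗ (x ⊕ 0) ⊗ (x ⊕ 0)
Answer: roots = -4 (mult 1), 0 (mult 3)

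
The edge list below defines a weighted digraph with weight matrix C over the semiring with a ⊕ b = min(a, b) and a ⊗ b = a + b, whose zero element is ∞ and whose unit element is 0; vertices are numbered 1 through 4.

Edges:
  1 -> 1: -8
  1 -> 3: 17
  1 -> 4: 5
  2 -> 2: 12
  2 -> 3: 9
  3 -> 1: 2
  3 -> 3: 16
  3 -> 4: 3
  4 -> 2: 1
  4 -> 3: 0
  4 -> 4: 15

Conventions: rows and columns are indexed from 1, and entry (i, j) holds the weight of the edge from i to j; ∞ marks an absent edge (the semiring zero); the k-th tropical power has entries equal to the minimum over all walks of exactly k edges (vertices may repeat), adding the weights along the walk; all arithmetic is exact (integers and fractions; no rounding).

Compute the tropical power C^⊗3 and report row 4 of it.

C^⊗2:
  [-16, 6, 5, -3]
  [11, 24, 21, 12]
  [-6, 4, 3, 7]
  [2, 13, 10, 3]
C^⊗3:
  [-24, -2, -3, -11]
  [3, 13, 12, 16]
  [-14, 8, 7, -1]
  [-6, 4, 3, 7]
Answer: row 4 of C^⊗3 = [-6, 4, 3, 7]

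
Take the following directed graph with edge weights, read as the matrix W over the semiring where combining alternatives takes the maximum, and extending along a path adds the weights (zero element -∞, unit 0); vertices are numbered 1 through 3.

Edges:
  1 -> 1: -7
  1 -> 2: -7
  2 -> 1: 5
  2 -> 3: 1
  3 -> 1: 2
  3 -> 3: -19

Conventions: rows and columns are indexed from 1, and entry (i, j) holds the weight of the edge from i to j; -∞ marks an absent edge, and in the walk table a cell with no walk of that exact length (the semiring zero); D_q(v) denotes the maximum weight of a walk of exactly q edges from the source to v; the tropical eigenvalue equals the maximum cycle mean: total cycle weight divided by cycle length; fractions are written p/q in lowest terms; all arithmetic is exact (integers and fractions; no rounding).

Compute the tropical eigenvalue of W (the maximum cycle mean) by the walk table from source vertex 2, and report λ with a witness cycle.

q=0: [-∞, 0, -∞]
q=1: [5, -∞, 1]
q=2: [3, -2, -18]
q=3: [3, -4, -1]
Optimal cycle mean attained by: cycle 1->2->1, total (-7) + 5, length 2.
Answer: λ = -1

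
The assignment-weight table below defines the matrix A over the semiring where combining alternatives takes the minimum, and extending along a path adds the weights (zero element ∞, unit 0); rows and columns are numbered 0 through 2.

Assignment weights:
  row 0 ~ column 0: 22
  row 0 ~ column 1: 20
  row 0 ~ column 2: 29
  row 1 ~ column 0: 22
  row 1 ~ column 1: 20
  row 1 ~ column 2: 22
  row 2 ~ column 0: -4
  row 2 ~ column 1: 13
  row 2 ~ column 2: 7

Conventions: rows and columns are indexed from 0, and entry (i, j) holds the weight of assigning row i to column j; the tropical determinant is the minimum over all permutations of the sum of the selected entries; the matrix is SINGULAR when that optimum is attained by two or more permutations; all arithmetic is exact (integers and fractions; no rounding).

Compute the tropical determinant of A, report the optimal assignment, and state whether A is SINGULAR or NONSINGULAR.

σ = (0, 1, 2): 22 + 20 + 7 = 49
σ = (0, 2, 1): 22 + 22 + 13 = 57
σ = (1, 0, 2): 20 + 22 + 7 = 49
σ = (1, 2, 0): 20 + 22 + (-4) = 38
σ = (2, 0, 1): 29 + 22 + 13 = 64
σ = (2, 1, 0): 29 + 20 + (-4) = 45
Optimal value attained by: σ = (1, 2, 0).
Answer: det⊕(A) = 38; verdict: NONSINGULAR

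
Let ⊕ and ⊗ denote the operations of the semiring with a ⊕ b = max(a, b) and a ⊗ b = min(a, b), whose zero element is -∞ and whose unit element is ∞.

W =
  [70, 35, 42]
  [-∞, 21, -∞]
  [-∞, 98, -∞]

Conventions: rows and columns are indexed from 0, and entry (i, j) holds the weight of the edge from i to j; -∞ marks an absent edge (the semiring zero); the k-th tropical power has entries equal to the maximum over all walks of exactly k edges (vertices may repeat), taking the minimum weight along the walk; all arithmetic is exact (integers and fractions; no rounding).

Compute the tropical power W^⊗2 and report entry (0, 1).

W^⊗2:
  [70, 42, 42]
  [-∞, 21, -∞]
  [-∞, 21, -∞]
Key observation: the optimum is the walk 0->2->1, with weight 42 min 98 = 42.
Optimal value attained by: walk 0->2->1.
Answer: (W^⊗2)[0][1] = 42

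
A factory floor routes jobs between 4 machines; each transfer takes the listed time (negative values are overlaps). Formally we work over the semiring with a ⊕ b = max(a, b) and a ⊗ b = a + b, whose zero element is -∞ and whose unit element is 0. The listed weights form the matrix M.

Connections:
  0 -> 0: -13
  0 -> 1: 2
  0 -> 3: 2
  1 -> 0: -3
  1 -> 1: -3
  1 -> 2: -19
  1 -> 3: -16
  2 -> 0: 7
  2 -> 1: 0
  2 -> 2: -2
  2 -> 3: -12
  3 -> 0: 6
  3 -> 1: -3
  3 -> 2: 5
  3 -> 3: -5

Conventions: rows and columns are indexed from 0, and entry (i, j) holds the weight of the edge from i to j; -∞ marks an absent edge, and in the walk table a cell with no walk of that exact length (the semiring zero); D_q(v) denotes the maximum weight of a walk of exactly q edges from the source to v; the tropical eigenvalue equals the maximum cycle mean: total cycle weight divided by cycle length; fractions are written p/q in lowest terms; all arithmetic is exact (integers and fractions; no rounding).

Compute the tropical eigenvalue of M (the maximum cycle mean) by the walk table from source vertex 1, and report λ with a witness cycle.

q=0: [-∞, 0, -∞, -∞]
q=1: [-3, -3, -19, -16]
q=2: [-6, -1, -11, -1]
q=3: [5, -4, 4, -4]
q=4: [11, 7, 2, 7]
Optimal cycle mean attained by: cycle 0->3->2->0, total 2 + 5 + 7, length 3.
Answer: λ = 14/3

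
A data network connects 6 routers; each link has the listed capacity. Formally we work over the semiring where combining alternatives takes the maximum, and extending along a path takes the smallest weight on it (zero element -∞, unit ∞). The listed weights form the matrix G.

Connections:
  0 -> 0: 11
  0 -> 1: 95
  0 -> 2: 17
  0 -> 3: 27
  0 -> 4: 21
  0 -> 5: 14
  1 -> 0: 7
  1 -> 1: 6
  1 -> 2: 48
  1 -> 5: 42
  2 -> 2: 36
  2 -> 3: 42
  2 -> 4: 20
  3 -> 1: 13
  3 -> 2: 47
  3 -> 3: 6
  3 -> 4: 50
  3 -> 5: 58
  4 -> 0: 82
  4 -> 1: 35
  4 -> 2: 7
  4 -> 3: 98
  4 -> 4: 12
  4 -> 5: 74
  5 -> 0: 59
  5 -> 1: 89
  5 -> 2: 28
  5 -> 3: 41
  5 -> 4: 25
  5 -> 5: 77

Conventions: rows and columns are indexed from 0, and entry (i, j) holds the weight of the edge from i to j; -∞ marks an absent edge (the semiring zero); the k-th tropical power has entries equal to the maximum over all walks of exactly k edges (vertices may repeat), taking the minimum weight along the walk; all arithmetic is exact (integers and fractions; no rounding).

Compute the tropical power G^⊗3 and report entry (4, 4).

G^⊗2:
  [21, 21, 48, 21, 27, 42]
  [42, 42, 36, 42, 25, 42]
  [20, 20, 42, 36, 42, 42]
  [58, 58, 36, 50, 25, 58]
  [59, 82, 47, 41, 50, 74]
  [59, 77, 48, 41, 41, 77]
G^⊗3:
  [42, 42, 36, 42, 25, 42]
  [42, 42, 42, 41, 42, 42]
  [42, 42, 36, 42, 36, 42]
  [58, 58, 48, 41, 50, 58]
  [59, 74, 48, 50, 41, 74]
  [59, 77, 48, 42, 41, 77]
Key observation: the optimum is the walk 4->5->3->4, with weight 74 min 41 min 50 = 41.
Optimal value attained by: walk 4->5->3->4.
Answer: (G^⊗3)[4][4] = 41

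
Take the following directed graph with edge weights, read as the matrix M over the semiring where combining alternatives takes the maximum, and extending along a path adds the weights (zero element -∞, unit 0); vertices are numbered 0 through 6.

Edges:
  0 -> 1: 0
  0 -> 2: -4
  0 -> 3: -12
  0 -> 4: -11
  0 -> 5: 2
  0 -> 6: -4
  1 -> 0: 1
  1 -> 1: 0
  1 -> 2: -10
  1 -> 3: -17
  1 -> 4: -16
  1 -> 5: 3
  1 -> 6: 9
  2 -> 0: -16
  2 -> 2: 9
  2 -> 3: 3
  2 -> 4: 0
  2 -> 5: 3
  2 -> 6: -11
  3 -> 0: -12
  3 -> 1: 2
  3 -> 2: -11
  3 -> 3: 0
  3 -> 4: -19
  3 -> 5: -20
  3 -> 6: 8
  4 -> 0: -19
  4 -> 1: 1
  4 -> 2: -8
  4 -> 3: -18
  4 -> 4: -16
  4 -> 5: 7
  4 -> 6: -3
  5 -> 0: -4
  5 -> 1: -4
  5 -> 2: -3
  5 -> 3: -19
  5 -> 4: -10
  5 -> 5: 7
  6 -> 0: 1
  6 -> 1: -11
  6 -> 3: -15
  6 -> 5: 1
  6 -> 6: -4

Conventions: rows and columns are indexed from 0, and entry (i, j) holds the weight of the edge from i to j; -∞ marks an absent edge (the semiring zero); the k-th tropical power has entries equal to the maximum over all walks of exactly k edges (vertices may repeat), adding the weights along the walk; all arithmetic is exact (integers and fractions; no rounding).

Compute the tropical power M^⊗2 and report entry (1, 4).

M^⊗2:
  [1, 0, 5, -1, -4, 9, 9]
  [10, 1, 0, -6, -7, 10, 9]
  [-1, 5, 18, 12, 9, 12, 11]
  [9, 2, -2, 0, -11, 9, 11]
  [3, 3, 4, -5, -3, 14, 10]
  [3, 3, 6, 0, -3, 14, 5]
  [-3, 1, -2, -11, -9, 8, -2]
Key observation: the optimum is the walk 1->5->4, with weight 3 + (-10) = -7.
Optimal value attained by: walk 1->5->4.
Answer: (M^⊗2)[1][4] = -7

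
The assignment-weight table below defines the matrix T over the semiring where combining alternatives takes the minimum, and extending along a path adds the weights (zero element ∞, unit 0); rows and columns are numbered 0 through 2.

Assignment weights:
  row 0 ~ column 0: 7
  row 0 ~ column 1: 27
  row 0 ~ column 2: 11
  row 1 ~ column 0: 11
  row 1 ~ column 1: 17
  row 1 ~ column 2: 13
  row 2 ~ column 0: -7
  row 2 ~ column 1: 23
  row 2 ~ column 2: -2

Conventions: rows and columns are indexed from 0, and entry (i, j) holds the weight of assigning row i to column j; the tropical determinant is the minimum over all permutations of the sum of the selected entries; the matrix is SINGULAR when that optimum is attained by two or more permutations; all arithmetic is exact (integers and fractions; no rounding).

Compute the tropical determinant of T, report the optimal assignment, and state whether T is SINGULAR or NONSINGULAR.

σ = (0, 1, 2): 7 + 17 + (-2) = 22
σ = (0, 2, 1): 7 + 13 + 23 = 43
σ = (1, 0, 2): 27 + 11 + (-2) = 36
σ = (1, 2, 0): 27 + 13 + (-7) = 33
σ = (2, 0, 1): 11 + 11 + 23 = 45
σ = (2, 1, 0): 11 + 17 + (-7) = 21
Optimal value attained by: σ = (2, 1, 0).
Answer: det⊕(T) = 21; verdict: NONSINGULAR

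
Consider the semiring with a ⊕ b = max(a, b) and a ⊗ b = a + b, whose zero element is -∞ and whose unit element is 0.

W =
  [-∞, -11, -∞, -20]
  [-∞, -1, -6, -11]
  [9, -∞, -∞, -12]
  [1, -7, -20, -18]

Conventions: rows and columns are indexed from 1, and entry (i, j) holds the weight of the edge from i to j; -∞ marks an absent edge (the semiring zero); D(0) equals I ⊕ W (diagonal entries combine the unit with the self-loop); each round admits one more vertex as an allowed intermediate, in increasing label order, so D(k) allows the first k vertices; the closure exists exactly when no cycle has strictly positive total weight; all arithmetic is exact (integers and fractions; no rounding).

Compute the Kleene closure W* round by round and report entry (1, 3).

D(0):
  [0, -11, -∞, -20]
  [-∞, 0, -6, -11]
  [9, -∞, 0, -12]
  [1, -7, -20, 0]
D(1):
  [0, -11, -∞, -20]
  [-∞, 0, -6, -11]
  [9, -2, 0, -11]
  [1, -7, -20, 0]
D(2):
  [0, -11, -17, -20]
  [-∞, 0, -6, -11]
  [9, -2, 0, -11]
  [1, -7, -13, 0]
D(3):
  [0, -11, -17, -20]
  [3, 0, -6, -11]
  [9, -2, 0, -11]
  [1, -7, -13, 0]
D(4):
  [0, -11, -17, -20]
  [3, 0, -6, -11]
  [9, -2, 0, -11]
  [1, -7, -13, 0]
Answer: W*[1][3] = -17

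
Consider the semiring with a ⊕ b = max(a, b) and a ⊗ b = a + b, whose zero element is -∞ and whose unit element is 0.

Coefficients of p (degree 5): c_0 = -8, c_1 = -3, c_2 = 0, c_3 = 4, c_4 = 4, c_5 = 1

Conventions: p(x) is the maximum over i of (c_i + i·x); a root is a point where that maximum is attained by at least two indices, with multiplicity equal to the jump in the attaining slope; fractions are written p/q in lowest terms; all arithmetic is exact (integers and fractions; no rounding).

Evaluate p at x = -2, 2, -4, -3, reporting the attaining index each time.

p(-2) = max(-8+0·(-2)=-8, -3+1·(-2)=-5, 0+2·(-2)=-4, 4+3·(-2)=-2, 4+4·(-2)=-4, 1+5·(-2)=-9) = -2 (attained by i=3)
p(2) = max(-8+0·2=-8, -3+1·2=-1, 0+2·2=4, 4+3·2=10, 4+4·2=12, 1+5·2=11) = 12 (attained by i=4)
p(-4) = max(-8+0·(-4)=-8, -3+1·(-4)=-7, 0+2·(-4)=-8, 4+3·(-4)=-8, 4+4·(-4)=-12, 1+5·(-4)=-19) = -7 (attained by i=1)
p(-3) = max(-8+0·(-3)=-8, -3+1·(-3)=-6, 0+2·(-3)=-6, 4+3·(-3)=-5, 4+4·(-3)=-8, 1+5·(-3)=-14) = -5 (attained by i=3)
Answer: p(-2) = -2; p(2) = 12; p(-4) = -7; p(-3) = -5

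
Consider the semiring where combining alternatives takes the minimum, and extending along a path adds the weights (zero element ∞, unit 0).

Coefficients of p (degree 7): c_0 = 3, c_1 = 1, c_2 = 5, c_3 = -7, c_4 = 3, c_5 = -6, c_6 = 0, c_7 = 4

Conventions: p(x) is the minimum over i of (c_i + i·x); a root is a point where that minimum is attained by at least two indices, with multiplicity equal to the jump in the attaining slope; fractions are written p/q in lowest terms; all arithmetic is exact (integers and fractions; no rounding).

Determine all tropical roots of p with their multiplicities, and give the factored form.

hull edge (i=0, c=3) to (i=3, c=-7): slope -10/3, span 3
hull edge (i=3, c=-7) to (i=5, c=-6): slope 1/2, span 2
hull edge (i=5, c=-6) to (i=7, c=4): slope 5, span 2
Factored form: p(x) = 4 ⊗ (x ⊕ (-5)) ⊗ (x ⊕ (-5)) ⊗ (x ⊕ (-1/2)) ⊗ (x ⊕ (-1/2)) ⊗ (x ⊕ 10/3) ⊗ (x ⊕ 10/3) ⊗ (x ⊕ 10/3)
Answer: roots = -5 (mult 2), -1/2 (mult 2), 10/3 (mult 3)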